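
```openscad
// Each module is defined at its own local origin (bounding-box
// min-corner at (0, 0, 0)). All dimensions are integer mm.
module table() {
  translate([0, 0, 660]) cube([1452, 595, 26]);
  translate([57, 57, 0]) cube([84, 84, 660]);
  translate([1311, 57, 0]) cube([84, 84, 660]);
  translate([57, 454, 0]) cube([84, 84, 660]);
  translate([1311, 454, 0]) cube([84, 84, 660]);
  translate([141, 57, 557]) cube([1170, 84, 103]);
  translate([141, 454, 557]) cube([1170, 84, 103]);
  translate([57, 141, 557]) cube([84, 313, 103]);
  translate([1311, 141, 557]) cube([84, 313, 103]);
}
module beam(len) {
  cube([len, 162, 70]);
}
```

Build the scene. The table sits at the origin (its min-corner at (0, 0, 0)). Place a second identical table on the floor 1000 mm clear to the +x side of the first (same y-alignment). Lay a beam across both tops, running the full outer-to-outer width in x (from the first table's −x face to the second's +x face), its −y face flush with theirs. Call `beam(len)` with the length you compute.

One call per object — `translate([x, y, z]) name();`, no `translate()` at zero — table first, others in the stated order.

table();
translate([2452, 0, 0]) table();
translate([0, 0, 686]) beam(3904);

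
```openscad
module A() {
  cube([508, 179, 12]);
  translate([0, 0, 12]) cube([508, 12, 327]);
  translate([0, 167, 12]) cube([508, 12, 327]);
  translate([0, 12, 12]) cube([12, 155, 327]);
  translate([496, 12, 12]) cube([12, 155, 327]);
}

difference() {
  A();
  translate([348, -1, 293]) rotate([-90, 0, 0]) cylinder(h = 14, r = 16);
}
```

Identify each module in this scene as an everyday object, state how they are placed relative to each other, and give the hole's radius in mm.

The subtracted cylinder has r = 16 mm.

A is an open box. The open box has a circular hole through its front wall. The hole's radius is 16 mm.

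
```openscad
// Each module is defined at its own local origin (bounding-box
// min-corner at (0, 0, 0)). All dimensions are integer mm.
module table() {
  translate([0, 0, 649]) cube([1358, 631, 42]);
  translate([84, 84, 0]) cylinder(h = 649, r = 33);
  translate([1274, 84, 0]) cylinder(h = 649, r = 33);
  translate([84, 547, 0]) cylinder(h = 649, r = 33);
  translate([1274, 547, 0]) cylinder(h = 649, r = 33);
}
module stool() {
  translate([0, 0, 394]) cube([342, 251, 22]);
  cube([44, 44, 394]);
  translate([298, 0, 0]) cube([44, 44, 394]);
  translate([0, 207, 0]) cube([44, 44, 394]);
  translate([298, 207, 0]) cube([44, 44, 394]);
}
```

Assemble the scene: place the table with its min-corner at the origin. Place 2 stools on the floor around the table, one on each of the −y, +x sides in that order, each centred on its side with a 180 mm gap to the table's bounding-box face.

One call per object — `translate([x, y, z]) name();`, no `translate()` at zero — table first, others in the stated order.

table();
translate([508, -431, 0]) stool();
translate([1538, 190, 0]) stool();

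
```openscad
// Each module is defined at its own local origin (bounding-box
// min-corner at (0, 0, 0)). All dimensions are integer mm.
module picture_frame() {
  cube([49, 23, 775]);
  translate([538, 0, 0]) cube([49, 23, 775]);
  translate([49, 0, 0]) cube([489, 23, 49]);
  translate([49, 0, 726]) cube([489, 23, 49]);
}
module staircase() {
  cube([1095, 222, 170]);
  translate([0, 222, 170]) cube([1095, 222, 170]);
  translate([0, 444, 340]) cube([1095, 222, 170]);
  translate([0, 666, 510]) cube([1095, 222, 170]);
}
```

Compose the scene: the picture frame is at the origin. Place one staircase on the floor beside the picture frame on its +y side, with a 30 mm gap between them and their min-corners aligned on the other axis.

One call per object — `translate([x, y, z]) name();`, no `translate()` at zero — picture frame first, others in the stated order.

picture_frame();
translate([0, 53, 0]) staircase();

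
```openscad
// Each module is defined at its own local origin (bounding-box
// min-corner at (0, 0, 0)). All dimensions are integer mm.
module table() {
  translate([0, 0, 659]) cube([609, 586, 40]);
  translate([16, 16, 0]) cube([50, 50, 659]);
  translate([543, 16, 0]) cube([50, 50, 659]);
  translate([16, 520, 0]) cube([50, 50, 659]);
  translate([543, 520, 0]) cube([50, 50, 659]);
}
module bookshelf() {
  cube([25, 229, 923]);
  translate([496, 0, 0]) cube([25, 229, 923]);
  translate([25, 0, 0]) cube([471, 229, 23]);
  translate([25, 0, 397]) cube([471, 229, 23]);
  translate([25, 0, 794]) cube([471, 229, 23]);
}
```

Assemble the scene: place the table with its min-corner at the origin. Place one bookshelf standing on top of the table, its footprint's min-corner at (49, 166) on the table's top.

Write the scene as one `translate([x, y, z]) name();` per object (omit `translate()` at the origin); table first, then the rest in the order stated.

table();
translate([49, 166, 699]) bookshelf();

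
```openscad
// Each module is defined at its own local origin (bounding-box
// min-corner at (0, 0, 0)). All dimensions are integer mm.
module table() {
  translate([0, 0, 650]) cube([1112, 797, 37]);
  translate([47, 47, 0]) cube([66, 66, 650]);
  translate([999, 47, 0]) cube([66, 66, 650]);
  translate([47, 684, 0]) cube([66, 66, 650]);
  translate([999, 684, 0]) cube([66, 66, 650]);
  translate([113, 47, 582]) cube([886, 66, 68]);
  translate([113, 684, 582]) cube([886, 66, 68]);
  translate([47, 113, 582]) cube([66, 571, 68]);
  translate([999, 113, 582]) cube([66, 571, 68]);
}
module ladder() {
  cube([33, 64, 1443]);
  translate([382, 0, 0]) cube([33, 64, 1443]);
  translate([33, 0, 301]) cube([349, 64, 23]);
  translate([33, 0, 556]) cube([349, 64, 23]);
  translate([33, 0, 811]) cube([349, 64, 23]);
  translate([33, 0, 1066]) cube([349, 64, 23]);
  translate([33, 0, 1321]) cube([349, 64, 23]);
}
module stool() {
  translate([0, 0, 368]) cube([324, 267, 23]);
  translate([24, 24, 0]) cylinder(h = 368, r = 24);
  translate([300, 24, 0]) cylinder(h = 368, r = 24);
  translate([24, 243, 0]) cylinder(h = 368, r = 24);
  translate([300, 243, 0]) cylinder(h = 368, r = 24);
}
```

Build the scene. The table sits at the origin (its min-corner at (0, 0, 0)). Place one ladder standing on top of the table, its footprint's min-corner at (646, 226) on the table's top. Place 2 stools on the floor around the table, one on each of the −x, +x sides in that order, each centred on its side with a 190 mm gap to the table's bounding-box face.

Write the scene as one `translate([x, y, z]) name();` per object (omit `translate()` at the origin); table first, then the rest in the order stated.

table();
translate([646, 226, 687]) ladder();
translate([-514, 265, 0]) stool();
translate([1302, 265, 0]) stool();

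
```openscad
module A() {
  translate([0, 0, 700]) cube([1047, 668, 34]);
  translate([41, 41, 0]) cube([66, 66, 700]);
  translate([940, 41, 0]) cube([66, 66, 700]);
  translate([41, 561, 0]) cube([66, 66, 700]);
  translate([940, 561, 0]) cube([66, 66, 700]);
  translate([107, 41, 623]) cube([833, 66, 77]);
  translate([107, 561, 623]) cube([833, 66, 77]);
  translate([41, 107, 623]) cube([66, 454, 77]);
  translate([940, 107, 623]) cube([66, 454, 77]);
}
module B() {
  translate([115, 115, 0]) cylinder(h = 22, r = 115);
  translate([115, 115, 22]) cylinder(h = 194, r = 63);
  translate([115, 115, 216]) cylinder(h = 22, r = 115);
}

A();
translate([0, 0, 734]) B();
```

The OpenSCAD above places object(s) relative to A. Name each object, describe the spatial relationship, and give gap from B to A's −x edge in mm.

A is a table. B is a spool. The spool is on top of the table. The gap from the spool to the table's −x edge is 0 mm.

The spool's min-x is at 0; the table's min-x is 0; gap = 0 mm.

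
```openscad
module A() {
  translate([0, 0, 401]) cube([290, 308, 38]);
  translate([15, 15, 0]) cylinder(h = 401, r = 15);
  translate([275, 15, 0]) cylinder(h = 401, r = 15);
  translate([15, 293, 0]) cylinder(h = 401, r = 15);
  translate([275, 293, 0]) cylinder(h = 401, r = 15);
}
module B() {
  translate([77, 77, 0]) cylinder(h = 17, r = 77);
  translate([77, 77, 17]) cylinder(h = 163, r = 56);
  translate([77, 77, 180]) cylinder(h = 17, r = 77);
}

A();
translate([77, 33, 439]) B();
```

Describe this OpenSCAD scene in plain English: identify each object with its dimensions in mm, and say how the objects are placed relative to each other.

A is a simple wooden stool: a rectangular seat 290 mm (x) by 308 mm (y), 38 mm thick, top face at z = 439 mm, on four round legs, each 30 mm in diameter. The legs rest on z = 0, each leg's axis is inset half a diameter from the nearest pair of seat edges (so the leg's bounding box is flush with the corner).

B is a spool: two coaxial disc flanges of radius 77 mm and thickness 17 mm, joined by a core cylinder of radius 56 mm and height 163 mm. The lower flange rests on z = 0 and the three cylinders share a vertical axis.

The spool is on top of the stool.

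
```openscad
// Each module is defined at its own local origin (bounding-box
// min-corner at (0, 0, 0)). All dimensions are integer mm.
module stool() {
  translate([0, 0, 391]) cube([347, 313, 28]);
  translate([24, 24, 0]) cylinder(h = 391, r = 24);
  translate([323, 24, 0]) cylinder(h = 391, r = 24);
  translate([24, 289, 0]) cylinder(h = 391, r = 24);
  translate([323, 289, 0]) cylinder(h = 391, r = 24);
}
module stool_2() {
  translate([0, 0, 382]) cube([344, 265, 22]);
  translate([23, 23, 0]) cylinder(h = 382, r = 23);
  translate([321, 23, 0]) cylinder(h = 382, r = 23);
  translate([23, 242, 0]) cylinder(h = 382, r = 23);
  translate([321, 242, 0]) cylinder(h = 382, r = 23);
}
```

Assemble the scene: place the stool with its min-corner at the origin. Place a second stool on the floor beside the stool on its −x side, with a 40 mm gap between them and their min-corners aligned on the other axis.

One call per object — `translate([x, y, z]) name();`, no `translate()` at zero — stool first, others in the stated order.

stool();
translate([-384, 0, 0]) stool_2();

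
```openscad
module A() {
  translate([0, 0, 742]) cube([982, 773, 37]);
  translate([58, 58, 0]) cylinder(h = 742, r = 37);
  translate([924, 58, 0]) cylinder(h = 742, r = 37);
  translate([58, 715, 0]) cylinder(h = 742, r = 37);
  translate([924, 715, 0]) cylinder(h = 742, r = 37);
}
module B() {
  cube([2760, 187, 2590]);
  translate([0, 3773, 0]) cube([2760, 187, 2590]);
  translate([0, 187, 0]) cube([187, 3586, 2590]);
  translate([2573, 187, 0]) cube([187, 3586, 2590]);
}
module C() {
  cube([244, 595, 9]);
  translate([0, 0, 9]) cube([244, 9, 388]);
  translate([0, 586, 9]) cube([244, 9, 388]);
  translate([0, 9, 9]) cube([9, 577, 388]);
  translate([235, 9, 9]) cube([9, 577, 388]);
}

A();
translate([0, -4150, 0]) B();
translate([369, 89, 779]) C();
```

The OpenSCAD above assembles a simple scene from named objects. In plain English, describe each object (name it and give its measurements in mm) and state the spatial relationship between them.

A is a table with a 982×773 mm rectangular top, 37 mm thick, top surface at z = 779 mm, supported by four round legs of 74 mm diameter, each leg's bounding box inset 21 mm from the nearest pair of top edges, running from the floor.

B is the wall frame of a small rectangular building: four walls, each 2590 mm tall and 187 mm thick, enclosing a footprint 2760 mm (x) by 3960 mm (y) outside-to-outside, with no floor or roof. The front and back walls (the −y and +y sides) span the full width; the two side walls fit between them.

C is an open storage box with external size 244×595×397 mm and wall thickness 9 mm (the base is also 9 mm thick). The base covers the whole footprint; the four walls stand on the base, with the y-facing walls full-width and the x-facing walls fitting between their inner faces.

The house frame is on the floor beside the table on its −y side. The open box is on top of the table, centred.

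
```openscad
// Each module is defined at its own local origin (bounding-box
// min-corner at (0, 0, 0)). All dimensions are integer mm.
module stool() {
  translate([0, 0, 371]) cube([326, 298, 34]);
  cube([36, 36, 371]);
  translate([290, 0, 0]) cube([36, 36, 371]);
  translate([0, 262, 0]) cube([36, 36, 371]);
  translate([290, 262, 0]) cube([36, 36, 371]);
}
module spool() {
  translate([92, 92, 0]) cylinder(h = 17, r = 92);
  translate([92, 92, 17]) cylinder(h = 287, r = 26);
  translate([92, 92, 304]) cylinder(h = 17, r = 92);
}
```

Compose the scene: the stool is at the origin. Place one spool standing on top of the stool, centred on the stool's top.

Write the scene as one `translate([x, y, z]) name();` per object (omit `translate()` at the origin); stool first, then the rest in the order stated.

stool();
translate([71, 57, 405]) spool();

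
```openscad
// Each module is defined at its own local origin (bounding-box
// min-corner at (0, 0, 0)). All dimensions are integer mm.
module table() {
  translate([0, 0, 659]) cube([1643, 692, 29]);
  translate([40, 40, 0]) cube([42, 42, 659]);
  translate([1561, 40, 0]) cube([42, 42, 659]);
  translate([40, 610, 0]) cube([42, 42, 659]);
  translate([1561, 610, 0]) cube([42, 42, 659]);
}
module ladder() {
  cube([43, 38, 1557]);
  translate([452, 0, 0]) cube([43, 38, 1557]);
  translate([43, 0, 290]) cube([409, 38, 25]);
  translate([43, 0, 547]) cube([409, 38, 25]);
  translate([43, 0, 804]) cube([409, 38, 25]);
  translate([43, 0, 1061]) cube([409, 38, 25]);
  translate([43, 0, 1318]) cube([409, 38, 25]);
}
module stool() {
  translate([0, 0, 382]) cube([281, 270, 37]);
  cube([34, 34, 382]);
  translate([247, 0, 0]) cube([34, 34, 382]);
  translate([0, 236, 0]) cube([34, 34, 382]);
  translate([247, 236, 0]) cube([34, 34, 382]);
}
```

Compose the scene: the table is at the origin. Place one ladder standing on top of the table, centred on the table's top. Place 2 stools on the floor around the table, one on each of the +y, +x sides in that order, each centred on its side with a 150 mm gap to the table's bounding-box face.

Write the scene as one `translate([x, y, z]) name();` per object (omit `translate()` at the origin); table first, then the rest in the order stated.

table();
translate([574, 327, 688]) ladder();
translate([681, 842, 0]) stool();
translate([1793, 211, 0]) stool();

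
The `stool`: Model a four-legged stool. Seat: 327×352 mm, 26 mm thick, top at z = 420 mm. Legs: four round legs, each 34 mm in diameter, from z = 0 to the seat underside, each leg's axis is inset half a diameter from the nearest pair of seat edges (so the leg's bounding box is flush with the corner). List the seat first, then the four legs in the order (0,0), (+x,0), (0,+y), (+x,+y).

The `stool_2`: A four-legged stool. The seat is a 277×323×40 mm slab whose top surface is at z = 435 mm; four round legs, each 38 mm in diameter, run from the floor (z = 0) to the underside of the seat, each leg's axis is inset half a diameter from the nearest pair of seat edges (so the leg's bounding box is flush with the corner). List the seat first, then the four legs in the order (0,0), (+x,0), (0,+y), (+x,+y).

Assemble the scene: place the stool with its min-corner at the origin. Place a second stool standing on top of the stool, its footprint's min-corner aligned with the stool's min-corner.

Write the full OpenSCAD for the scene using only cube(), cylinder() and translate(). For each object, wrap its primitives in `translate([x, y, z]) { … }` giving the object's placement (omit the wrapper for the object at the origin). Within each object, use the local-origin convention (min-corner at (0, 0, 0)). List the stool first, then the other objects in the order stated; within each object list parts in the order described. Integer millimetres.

translate([0, 0, 394]) cube([327, 352, 26]);
translate([17, 17, 0]) cylinder(h = 394, r = 17);
translate([310, 17, 0]) cylinder(h = 394, r = 17);
translate([17, 335, 0]) cylinder(h = 394, r = 17);
translate([310, 335, 0]) cylinder(h = 394, r = 17);
translate([0, 0, 420]) {
  translate([0, 0, 395]) cube([277, 323, 40]);
  translate([19, 19, 0]) cylinder(h = 395, r = 19);
  translate([258, 19, 0]) cylinder(h = 395, r = 19);
  translate([19, 304, 0]) cylinder(h = 395, r = 19);
  translate([258, 304, 0]) cylinder(h = 395, r = 19);
}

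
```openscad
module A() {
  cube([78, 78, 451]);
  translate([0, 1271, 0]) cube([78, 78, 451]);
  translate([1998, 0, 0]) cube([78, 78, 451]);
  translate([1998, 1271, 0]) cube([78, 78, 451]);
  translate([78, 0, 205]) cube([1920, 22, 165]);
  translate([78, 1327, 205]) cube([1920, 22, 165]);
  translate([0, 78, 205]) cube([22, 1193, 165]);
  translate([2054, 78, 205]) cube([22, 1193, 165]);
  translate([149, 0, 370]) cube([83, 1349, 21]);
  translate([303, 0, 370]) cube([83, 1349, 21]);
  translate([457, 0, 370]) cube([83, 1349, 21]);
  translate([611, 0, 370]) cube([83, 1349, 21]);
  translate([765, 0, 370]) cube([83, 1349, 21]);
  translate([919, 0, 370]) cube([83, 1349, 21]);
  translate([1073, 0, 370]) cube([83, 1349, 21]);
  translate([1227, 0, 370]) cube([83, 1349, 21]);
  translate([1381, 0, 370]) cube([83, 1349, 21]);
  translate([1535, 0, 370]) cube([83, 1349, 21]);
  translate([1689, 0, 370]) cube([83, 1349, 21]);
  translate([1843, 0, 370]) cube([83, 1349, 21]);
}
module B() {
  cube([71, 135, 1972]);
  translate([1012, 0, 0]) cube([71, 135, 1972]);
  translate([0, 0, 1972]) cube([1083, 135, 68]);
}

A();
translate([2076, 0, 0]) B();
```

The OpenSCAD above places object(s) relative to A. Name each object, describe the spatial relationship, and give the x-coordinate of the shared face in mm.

The bed frame's +x face and the door frame's −x face are both at x = 2076 mm.

A is a bed frame. B is a door frame. The door frame is against the bed frame's +x side, with their −y faces flush. The x-coordinate of the shared face is 2076 mm.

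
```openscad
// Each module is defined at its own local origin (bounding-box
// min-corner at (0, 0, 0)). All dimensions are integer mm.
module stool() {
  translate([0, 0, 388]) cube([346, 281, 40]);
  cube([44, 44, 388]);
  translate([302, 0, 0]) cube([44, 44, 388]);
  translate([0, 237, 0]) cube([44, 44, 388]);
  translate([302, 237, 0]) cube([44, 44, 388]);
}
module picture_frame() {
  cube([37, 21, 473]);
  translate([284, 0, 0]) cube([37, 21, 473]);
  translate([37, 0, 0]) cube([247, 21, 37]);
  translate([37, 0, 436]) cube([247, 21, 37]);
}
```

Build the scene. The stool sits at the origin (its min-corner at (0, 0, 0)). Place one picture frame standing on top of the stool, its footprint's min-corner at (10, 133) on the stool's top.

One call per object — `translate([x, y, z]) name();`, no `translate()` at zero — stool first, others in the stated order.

stool();
translate([10, 133, 428]) picture_frame();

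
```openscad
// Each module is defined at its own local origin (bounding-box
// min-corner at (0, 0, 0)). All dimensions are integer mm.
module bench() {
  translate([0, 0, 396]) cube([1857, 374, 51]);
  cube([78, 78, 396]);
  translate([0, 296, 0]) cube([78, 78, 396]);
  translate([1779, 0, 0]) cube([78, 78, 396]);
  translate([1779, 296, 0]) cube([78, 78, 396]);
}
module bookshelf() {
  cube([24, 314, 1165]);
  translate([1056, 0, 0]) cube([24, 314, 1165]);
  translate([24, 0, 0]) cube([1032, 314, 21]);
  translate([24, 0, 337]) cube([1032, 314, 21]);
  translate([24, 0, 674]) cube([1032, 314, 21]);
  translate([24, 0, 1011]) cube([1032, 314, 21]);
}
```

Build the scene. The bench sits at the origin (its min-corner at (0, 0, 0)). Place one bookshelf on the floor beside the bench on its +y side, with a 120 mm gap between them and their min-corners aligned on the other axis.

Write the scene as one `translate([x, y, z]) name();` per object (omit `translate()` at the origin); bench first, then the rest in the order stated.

bench();
translate([0, 494, 0]) bookshelf();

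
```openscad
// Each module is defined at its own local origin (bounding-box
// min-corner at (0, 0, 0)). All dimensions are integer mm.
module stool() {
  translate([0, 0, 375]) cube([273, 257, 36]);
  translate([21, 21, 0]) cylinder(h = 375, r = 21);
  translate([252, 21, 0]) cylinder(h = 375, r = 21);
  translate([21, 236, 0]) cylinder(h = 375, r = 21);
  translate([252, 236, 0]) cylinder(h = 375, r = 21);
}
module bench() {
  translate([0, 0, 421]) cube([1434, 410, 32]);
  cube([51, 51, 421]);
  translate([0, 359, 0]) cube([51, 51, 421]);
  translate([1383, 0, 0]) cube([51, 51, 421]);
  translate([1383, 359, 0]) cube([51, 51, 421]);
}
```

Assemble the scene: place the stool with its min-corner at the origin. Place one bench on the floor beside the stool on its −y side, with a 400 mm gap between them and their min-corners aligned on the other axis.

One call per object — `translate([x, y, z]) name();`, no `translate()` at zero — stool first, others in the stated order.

stool();
translate([0, -810, 0]) bench();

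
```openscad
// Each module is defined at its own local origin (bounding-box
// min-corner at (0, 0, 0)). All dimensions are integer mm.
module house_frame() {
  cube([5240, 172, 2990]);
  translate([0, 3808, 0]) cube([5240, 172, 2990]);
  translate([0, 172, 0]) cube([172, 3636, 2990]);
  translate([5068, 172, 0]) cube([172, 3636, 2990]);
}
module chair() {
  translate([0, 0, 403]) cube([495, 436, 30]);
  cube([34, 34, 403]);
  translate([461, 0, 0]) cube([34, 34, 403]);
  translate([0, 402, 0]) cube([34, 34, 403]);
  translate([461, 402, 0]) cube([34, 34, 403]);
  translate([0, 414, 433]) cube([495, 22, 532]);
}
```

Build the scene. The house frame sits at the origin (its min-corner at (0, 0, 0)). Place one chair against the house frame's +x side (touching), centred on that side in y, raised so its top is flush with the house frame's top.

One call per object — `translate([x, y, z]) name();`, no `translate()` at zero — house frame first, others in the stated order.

house_frame();
translate([5240, 1772, 2025]) chair();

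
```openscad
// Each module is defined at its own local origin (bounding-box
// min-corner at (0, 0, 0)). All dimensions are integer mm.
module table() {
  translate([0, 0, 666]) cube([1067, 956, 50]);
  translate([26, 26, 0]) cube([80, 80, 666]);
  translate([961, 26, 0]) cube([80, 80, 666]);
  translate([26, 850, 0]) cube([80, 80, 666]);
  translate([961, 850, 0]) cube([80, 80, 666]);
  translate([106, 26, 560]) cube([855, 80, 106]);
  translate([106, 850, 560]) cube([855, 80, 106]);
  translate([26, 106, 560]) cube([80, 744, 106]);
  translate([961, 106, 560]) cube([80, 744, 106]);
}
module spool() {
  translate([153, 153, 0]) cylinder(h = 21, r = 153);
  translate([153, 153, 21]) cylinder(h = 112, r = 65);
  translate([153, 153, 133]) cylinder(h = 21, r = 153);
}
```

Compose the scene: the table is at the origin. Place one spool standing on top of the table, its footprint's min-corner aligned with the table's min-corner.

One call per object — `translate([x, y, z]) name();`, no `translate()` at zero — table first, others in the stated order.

table();
translate([0, 0, 716]) spool();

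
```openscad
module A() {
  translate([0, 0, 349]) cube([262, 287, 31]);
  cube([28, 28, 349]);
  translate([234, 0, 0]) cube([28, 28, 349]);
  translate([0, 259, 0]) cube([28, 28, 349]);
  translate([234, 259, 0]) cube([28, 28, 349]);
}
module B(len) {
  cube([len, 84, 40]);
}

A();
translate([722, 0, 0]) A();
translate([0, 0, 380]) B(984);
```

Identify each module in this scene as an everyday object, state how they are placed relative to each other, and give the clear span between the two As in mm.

A is a stool. B is a beam. A beam spans the tops of two stools. The clear span between the two stools is 460 mm.

Second stool starts at x = 722; first ends at x = 262; clear span = 722 − 262 = 460 mm.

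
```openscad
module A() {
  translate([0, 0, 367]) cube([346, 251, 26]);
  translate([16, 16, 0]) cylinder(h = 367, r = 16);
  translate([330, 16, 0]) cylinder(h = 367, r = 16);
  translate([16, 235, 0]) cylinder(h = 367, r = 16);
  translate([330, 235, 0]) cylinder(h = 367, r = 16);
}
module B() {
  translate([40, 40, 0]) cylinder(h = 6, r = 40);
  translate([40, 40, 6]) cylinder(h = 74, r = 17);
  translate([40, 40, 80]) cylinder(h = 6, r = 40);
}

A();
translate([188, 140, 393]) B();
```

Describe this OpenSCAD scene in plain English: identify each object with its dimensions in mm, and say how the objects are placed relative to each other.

A is a four-legged stool. The seat is 346×251 mm, 26 mm thick, top at z = 393 mm. It stands on four round legs, each 32 mm in diameter, from z = 0 to the seat underside, each leg's axis is inset half a diameter from the nearest pair of seat edges (so the leg's bounding box is flush with the corner).

B is a spool: two coaxial disc flanges of radius 40 mm and thickness 6 mm, joined by a core cylinder of radius 17 mm and height 74 mm. The lower flange rests on z = 0 and the three cylinders share a vertical axis.

The spool is on top of the stool.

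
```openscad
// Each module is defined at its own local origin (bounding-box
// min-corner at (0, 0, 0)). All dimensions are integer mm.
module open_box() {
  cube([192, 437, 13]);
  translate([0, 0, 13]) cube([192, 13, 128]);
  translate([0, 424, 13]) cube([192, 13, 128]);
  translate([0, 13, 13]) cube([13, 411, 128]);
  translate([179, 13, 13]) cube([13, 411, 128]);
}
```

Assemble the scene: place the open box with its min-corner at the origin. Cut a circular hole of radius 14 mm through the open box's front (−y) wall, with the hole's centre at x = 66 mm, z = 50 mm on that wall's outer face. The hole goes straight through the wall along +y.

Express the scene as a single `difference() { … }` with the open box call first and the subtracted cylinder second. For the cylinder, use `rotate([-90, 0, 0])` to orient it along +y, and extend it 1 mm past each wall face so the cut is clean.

difference() {
  open_box();
  translate([66, -1, 50]) rotate([-90, 0, 0]) cylinder(h = 15, r = 14);
}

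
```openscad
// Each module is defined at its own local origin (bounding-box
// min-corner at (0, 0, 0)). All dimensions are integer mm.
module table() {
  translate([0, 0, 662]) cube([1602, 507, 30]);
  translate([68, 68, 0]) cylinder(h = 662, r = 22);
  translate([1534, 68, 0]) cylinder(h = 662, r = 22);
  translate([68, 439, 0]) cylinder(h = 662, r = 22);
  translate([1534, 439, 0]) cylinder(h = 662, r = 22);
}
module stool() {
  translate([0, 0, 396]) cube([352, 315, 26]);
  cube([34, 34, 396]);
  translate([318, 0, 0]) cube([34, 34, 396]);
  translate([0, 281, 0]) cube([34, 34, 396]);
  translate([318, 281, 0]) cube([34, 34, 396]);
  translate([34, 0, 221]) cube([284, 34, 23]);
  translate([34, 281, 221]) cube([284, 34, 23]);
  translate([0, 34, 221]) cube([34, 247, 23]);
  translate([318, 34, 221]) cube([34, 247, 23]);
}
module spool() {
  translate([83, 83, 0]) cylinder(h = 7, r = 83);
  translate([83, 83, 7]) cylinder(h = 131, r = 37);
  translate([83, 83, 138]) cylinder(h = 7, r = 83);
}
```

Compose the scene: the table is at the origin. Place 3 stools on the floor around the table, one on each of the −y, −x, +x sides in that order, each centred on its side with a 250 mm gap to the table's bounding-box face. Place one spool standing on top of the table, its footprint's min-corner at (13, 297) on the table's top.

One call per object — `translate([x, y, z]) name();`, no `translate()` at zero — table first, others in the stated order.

table();
translate([625, -565, 0]) stool();
translate([-602, 96, 0]) stool();
translate([1852, 96, 0]) stool();
translate([13, 297, 692]) spool();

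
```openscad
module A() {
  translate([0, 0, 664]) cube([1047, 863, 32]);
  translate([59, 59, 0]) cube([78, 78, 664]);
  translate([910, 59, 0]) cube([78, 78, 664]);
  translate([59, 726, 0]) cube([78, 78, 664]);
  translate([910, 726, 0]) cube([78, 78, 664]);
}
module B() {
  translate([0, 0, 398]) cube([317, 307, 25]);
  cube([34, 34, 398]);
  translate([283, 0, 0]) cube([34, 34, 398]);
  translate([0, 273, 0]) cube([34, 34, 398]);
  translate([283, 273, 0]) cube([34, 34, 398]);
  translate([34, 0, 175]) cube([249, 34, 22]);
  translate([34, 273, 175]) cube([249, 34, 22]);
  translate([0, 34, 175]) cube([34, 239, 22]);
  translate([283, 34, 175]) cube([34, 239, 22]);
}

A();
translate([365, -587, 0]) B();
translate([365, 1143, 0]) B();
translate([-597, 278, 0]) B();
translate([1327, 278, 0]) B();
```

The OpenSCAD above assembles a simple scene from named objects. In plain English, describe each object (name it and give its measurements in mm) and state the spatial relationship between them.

A is a table: top 1047 mm (x) × 863 mm (y), 32 mm thick, upper face at z = 696 mm, on four 78×78 mm square legs, each inset 59 mm from the nearest pair of top edges, running from z = 0 to the bottom of the top.

B is a simple wooden stool: a rectangular seat 317 mm (x) by 307 mm (y), 25 mm thick, top face at z = 423 mm, on four square legs, each 34×34 mm in cross-section. The legs rest on z = 0, each flush with a corner of the seat. Four stretchers, 34 mm wide and 22 mm tall, connect adjacent legs with their undersides at z = 175 mm, each running between the inner faces of the legs it joins and aligned with the legs' outer faces on the other axis.

Four stools sit around the table at the −y, +y, −x, +x sides.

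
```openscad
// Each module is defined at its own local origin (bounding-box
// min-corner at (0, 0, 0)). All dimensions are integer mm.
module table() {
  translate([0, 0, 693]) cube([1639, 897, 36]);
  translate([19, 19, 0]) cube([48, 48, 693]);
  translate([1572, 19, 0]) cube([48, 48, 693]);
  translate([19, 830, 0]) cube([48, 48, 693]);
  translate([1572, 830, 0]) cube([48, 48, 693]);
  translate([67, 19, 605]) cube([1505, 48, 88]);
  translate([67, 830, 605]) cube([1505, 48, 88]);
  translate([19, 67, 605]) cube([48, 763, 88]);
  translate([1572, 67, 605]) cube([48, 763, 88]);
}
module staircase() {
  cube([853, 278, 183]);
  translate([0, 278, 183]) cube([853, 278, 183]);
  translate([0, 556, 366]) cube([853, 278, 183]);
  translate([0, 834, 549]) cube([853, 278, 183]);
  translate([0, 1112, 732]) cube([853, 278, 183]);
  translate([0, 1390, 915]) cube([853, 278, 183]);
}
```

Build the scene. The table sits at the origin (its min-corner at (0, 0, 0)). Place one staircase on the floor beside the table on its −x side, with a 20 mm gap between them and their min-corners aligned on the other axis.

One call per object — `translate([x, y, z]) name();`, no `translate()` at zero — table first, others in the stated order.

table();
translate([-873, 0, 0]) staircase();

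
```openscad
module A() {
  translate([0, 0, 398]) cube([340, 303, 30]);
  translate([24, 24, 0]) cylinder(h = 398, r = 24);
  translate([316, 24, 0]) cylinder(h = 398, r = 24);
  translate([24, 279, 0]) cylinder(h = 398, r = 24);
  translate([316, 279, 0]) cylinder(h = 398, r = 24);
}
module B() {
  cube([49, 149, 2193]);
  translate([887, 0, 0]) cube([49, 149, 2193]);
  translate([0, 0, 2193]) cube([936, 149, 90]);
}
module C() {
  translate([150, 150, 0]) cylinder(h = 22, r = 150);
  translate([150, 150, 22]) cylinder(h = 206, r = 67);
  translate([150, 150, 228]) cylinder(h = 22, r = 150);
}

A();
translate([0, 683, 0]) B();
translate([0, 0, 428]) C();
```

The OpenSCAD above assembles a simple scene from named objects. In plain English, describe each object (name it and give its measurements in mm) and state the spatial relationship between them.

A is a simple wooden stool: a rectangular seat 340 mm (x) by 303 mm (y), 30 mm thick, top face at z = 428 mm, on four round legs, each 48 mm in diameter. The legs rest on z = 0, each leg's axis is inset half a diameter from the nearest pair of seat edges (so the leg's bounding box is flush with the corner).

B is a rectangular door frame: two vertical jambs of 49×149 mm section, 2193 mm tall, with a clear opening 838 mm wide between their inner faces. A header 90 mm tall and 149 mm deep lies on top of the jambs and spans the full outside width.

C is a spool: two coaxial disc flanges of radius 150 mm and thickness 22 mm, joined by a core cylinder of radius 67 mm and height 206 mm. The lower flange rests on z = 0 and the three cylinders share a vertical axis.

The door frame is on the floor beside the stool on its +y side. The spool is on top of the stool.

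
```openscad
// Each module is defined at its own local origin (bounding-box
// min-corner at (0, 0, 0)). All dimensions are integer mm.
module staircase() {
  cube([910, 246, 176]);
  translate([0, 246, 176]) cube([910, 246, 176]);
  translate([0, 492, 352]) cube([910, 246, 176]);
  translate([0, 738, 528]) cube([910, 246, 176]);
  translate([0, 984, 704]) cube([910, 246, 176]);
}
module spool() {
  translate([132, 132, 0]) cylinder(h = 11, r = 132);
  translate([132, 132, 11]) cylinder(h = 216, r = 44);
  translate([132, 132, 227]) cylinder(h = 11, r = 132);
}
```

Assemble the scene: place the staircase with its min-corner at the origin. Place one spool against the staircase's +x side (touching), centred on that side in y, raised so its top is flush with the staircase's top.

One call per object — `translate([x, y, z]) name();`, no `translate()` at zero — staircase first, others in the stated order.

staircase();
translate([910, 483, 642]) spool();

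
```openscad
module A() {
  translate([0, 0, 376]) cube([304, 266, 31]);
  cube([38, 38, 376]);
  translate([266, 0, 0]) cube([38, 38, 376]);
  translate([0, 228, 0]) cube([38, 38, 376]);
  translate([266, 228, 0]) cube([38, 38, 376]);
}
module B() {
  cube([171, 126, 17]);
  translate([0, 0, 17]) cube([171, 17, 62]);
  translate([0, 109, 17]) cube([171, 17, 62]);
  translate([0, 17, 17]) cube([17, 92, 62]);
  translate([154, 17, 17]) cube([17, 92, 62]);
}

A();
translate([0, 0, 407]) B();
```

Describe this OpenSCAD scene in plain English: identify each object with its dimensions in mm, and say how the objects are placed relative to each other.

A is a simple wooden stool: a rectangular seat 304 mm (x) by 266 mm (y), 31 mm thick, top face at z = 407 mm, on four square legs, each 38×38 mm in cross-section. The legs rest on z = 0, each flush with a corner of the seat.

B is an open-topped rectangular box: outside dimensions 171×126×79 mm, with a uniform wall and base thickness of 17 mm. The base is a full 171×126 slab on the floor; four walls sit on top of the base. The front and back walls (the −y and +y sides) span the full width; the two side walls fit between them.

The open box is on top of the stool.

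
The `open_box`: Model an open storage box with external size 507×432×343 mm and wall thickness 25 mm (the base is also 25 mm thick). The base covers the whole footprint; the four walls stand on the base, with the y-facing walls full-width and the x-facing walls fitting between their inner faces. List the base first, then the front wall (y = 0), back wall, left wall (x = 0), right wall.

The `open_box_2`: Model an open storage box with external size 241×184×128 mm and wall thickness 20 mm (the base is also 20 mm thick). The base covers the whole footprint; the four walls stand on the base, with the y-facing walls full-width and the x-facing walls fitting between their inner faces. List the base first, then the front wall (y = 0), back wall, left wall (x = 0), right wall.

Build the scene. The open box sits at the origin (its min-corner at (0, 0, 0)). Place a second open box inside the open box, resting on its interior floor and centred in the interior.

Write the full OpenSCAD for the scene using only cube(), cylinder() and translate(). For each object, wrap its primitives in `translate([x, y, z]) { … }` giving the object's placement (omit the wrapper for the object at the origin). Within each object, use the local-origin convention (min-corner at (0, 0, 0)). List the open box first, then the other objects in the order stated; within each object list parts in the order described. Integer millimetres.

cube([507, 432, 25]);
translate([0, 0, 25]) cube([507, 25, 318]);
translate([0, 407, 25]) cube([507, 25, 318]);
translate([0, 25, 25]) cube([25, 382, 318]);
translate([482, 25, 25]) cube([25, 382, 318]);
translate([133, 124, 25]) {
  cube([241, 184, 20]);
  translate([0, 0, 20]) cube([241, 20, 108]);
  translate([0, 164, 20]) cube([241, 20, 108]);
  translate([0, 20, 20]) cube([20, 144, 108]);
  translate([221, 20, 20]) cube([20, 144, 108]);
}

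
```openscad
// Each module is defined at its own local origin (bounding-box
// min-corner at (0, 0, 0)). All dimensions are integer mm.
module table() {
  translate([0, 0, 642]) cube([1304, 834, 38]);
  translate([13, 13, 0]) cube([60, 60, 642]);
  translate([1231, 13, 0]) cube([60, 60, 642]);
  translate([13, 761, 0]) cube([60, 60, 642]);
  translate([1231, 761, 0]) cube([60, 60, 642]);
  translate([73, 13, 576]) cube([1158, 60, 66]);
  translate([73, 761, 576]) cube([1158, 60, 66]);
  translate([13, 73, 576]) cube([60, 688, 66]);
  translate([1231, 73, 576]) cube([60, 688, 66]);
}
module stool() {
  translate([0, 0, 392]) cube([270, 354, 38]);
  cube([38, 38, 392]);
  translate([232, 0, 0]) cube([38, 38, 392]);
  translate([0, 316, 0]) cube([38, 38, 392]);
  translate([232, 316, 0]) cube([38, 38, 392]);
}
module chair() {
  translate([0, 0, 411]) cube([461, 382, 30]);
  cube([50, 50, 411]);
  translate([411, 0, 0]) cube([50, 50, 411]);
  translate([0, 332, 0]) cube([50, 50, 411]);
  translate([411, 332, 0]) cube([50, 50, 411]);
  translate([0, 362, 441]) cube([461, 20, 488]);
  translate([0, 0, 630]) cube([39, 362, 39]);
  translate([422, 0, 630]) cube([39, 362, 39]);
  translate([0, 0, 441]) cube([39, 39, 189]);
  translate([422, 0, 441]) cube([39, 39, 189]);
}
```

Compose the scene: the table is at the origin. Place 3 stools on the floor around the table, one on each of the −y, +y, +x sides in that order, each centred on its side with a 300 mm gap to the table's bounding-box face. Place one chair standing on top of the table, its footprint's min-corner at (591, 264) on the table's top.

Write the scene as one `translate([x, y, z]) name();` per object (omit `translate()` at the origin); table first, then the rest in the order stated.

table();
translate([517, -654, 0]) stool();
translate([517, 1134, 0]) stool();
translate([1604, 240, 0]) stool();
translate([591, 264, 680]) chair();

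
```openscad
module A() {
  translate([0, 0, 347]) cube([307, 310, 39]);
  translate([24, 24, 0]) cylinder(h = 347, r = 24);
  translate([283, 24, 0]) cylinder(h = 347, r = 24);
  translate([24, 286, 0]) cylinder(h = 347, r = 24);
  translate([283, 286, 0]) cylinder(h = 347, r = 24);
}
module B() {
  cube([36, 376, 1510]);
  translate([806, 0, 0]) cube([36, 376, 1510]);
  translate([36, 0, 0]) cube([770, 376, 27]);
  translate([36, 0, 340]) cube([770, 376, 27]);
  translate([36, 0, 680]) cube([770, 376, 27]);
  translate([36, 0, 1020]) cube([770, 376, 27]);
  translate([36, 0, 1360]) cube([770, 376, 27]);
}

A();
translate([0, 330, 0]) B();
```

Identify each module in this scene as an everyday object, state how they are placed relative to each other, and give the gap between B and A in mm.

The bookshelf's nearest face is 20 mm from the stool's +y face.

A is a stool. B is a bookshelf. The bookshelf is on the floor beside the stool on its +y side. The gap between the bookshelf and the stool is 20 mm.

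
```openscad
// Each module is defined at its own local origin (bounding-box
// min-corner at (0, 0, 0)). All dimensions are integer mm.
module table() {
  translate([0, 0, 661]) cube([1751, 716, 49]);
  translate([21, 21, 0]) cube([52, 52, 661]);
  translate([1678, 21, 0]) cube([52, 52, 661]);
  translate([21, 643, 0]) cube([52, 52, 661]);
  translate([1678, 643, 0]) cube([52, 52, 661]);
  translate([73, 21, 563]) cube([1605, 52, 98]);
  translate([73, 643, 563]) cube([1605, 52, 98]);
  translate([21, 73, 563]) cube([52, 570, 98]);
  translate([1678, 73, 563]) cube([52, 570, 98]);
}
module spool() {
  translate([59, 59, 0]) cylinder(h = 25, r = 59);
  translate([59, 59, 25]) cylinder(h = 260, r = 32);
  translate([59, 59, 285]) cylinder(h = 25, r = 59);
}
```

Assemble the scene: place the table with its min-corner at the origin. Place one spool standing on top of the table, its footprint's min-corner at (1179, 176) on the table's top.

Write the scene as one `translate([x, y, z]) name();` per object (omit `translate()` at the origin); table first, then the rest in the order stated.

table();
translate([1179, 176, 710]) spool();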